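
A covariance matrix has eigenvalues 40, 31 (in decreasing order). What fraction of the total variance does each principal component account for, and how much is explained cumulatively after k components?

Step 1 — total variance = trace(Sigma) = Σ λ_i = 40 + 31 = 71.

Step 2 — fraction explained by component i = λ_i / Σ λ:
  PC1: 40/71 = 0.5634
  PC2: 31/71 = 0.4366

Step 3 — cumulative fraction after k components = (λ_1 + ... + λ_k) / Σ λ:
  k = 1: 40/71 = 0.5634
  k = 2: (40 + 31)/71 = 71/71 = 1

Summary (fraction, with percent):

explained: PC1 0.5634 (56.34%), PC2 0.4366 (43.66%);  cumulative: 0.5634, 1


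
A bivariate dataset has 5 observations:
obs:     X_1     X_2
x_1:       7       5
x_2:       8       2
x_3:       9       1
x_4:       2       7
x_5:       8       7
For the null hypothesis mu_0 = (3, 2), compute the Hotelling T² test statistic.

Step 1 — sample mean vector:
  mean(X_1) = (7 + 8 + 9 + 2 + 8) / 5 = 34/5 = 6.8
  mean(X_2) = (5 + 2 + 1 + 7 + 7) / 5 = 22/5 = 4.4
  x̄ = (6.8, 4.4),  deviation x̄ - mu_0 = (6.8, 4.4) - (3, 2) = (3.8, 2.4).

Step 2 — sample covariance matrix, S[i,j] = (1/(n-1)) · Σ_k (x_{k,i} - mean_i) · (x_{k,j} - mean_j), divisor n-1 = 4:
  S[X_1,X_1] = ((0.2)·(0.2) + (1.2)·(1.2) + (2.2)·(2.2) + (-4.8)·(-4.8) + (1.2)·(1.2)) / 4 = 30.8/4 = 7.7
  S[X_1,X_2] = ((0.2)·(0.6) + (1.2)·(-2.4) + (2.2)·(-3.4) + (-4.8)·(2.6) + (1.2)·(2.6)) / 4 = -19.6/4 = -4.9
  S[X_2,X_2] = ((0.6)·(0.6) + (-2.4)·(-2.4) + (-3.4)·(-3.4) + (2.6)·(2.6) + (2.6)·(2.6)) / 4 = 31.2/4 = 7.8
  S = [[7.7, -4.9],
 [-4.9, 7.8]].

Step 3 — invert S. det(S) = 7.7·7.8 - (-4.9)² = 36.05.
  S^{-1} = (1/det) · [[d, -b], [-b, a]] = [[0.2164, 0.1359],
 [0.1359, 0.2136]].

Step 4 — quadratic form (x̄ - mu_0)^T · S^{-1} · (x̄ - mu_0):
  S^{-1} · (x̄ - mu_0) = (1.1484, 1.0291),
  (x̄ - mu_0)^T · [...] = (3.8)·(1.1484) + (2.4)·(1.0291) = 6.8338.

Step 5 — scale by n: T² = 5 · 6.8338 = 34.1692.

T² ≈ 34.1692


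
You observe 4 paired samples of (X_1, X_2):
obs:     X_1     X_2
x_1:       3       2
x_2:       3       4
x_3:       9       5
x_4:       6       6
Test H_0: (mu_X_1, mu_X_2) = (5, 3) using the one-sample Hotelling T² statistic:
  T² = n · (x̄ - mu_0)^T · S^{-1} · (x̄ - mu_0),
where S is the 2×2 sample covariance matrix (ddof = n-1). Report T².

Step 1 — sample mean vector:
  mean(X_1) = (3 + 3 + 9 + 6) / 4 = 21/4 = 5.25
  mean(X_2) = (2 + 4 + 5 + 6) / 4 = 17/4 = 4.25
  x̄ = (5.25, 4.25),  deviation x̄ - mu_0 = (5.25, 4.25) - (5, 3) = (0.25, 1.25).

Step 2 — sample covariance matrix, S[i,j] = (1/(n-1)) · Σ_k (x_{k,i} - mean_i) · (x_{k,j} - mean_j), divisor n-1 = 3:
  S[X_1,X_1] = ((-2.25)·(-2.25) + (-2.25)·(-2.25) + (3.75)·(3.75) + (0.75)·(0.75)) / 3 = 24.75/3 = 8.25
  S[X_1,X_2] = ((-2.25)·(-2.25) + (-2.25)·(-0.25) + (3.75)·(0.75) + (0.75)·(1.75)) / 3 = 9.75/3 = 3.25
  S[X_2,X_2] = ((-2.25)·(-2.25) + (-0.25)·(-0.25) + (0.75)·(0.75) + (1.75)·(1.75)) / 3 = 8.75/3 = 2.9167
  S = [[8.25, 3.25],
 [3.25, 2.9167]].

Step 3 — invert S. det(S) = 8.25·2.9167 - (3.25)² = 13.5.
  S^{-1} = (1/det) · [[d, -b], [-b, a]] = [[0.216, -0.2407],
 [-0.2407, 0.6111]].

Step 4 — quadratic form (x̄ - mu_0)^T · S^{-1} · (x̄ - mu_0):
  S^{-1} · (x̄ - mu_0) = (-0.2469, 0.7037),
  (x̄ - mu_0)^T · [...] = (0.25)·(-0.2469) + (1.25)·(0.7037) = 0.8179.

Step 5 — scale by n: T² = 4 · 0.8179 = 3.2716.

T² ≈ 3.2716


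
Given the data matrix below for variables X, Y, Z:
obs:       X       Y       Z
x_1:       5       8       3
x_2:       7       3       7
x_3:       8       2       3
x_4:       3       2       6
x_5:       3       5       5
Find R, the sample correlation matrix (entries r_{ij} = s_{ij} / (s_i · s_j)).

Step 1 — column means:
  mean(X) = (5 + 7 + 8 + 3 + 3) / 5 = 26/5 = 5.2
  mean(Y) = (8 + 3 + 2 + 2 + 5) / 5 = 20/5 = 4
  mean(Z) = (3 + 7 + 3 + 6 + 5) / 5 = 24/5 = 4.8

Step 2 — sample variances and covariances s[i,j] = (1/(n-1)) · Σ_k (x_{k,i} - mean_i) · (x_{k,j} - mean_j), with n-1 = 4:
  s[X,X] = ((-0.2)·(-0.2) + (1.8)·(1.8) + (2.8)·(2.8) + (-2.2)·(-2.2) + (-2.2)·(-2.2)) / 4 = 20.8/4 = 5.2
  s[X,Y] = ((-0.2)·(4) + (1.8)·(-1) + (2.8)·(-2) + (-2.2)·(-2) + (-2.2)·(1)) / 4 = -6/4 = -1.5
  s[X,Z] = ((-0.2)·(-1.8) + (1.8)·(2.2) + (2.8)·(-1.8) + (-2.2)·(1.2) + (-2.2)·(0.2)) / 4 = -3.8/4 = -0.95
  s[Y,Y] = ((4)·(4) + (-1)·(-1) + (-2)·(-2) + (-2)·(-2) + (1)·(1)) / 4 = 26/4 = 6.5
  s[Y,Z] = ((4)·(-1.8) + (-1)·(2.2) + (-2)·(-1.8) + (-2)·(1.2) + (1)·(0.2)) / 4 = -8/4 = -2
  s[Z,Z] = ((-1.8)·(-1.8) + (2.2)·(2.2) + (-1.8)·(-1.8) + (1.2)·(1.2) + (0.2)·(0.2)) / 4 = 12.8/4 = 3.2
  Sample standard deviations s_i = √(s[i,i]):
  s(X) = √(5.2) = 2.2804
  s(Y) = √(6.5) = 2.5495
  s(Z) = √(3.2) = 1.7889

Step 3 — r_{ij} = s_{ij} / (s_i · s_j):
  r[X,X] = 1 (diagonal).
  r[X,Y] = -1.5 / (2.2804 · 2.5495) = -1.5 / 5.8138 = -0.258
  r[X,Z] = -0.95 / (2.2804 · 1.7889) = -0.95 / 4.0792 = -0.2329
  r[Y,Y] = 1 (diagonal).
  r[Y,Z] = -2 / (2.5495 · 1.7889) = -2 / 4.5607 = -0.4385
  r[Z,Z] = 1 (diagonal).

R is symmetric with unit diagonal. Assembling:

R = [[1, -0.258, -0.2329],
 [-0.258, 1, -0.4385],
 [-0.2329, -0.4385, 1]]


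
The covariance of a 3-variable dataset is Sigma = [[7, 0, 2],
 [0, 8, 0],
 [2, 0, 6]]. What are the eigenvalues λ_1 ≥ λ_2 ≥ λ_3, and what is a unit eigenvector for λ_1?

Step 1 — characteristic polynomial p(λ) = det(λI - Sigma) = λ³ - tr·λ² + c_1·λ - det, where tr = trace, c_1 = sum of the principal 2×2 minors, det = det(Sigma):
  tr = 7 + 8 + 6 = 21,
  c_1 = (7·8 - (0)²) + (7·6 - (2)²) + (8·6 - (0)²) = 56 + 38 + 48 = 142,
  det = 7·(8·6 - (0)²) - (0)·((0)·6 - (0)·(2)) + (2)·((0)·(0) - 8·(2)) = 7·(48) - (0)·(0) + (2)·(-16) = 304.
  So p(λ) = λ³ - 21λ² + 142λ - 304.
Step 2 — look for an integer root (rational root theorem: any rational root is an integer divisor of 304). Testing λ = 8:
  p(8) = 512 - 1344 + 1136 - 304 = 0  ✓
  Dividing out (λ - 8): p(λ) = (λ - 8)(λ² - 13λ + 38).
Step 3 — remaining eigenvalues from the quadratic λ² - 13λ + 38 = 0:
  Δ = 13² - 4·38 = 169 - 152 = 17,  λ = (13 ± √17)/2 = (13 ± 4.1231)/2 ≈ 8.5616 or 4.4384.
  Sorted: λ_1 = 8.5616,  λ_2 = 8,  λ_3 = 4.4384  (check: sum = 21 = tr ✓).

Step 4 — unit eigenvector for λ_1 ≈ 8.5616: v spans the null space of (Sigma - λ_1 I), whose rows are
  r_1 = (-1.5616, 0, 2),  r_2 = (0, -0.5616, 0),  r_3 = (2, 0, -2.5616).
  v is orthogonal to every row, so take v ∝ r_1 × r_2 = ((0)·(0) - (2)·(-0.5616), (2)·(0) - (-1.5616)·(0), (-1.5616)·(-0.5616) - (0)·(0)) ≈ (1.1231, 0, 0.8769).
  Let u = (1.1231, 0, 0.8769).
  ||u|| = √((1.1231)² + (0)² + (0.8769)²) = √(2.0303) ≈ 1.4249,  v_1 = u/||u|| ≈ (0.7882, 0, 0.6154) (||v_1|| = 1).

λ_1 = 8.5616,  λ_2 = 8,  λ_3 = 4.4384;  v_1 ≈ (0.7882, 0, 0.6154)


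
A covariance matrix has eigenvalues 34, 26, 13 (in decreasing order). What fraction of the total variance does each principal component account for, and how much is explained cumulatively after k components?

Step 1 — total variance = trace(Sigma) = Σ λ_i = 34 + 26 + 13 = 73.

Step 2 — fraction explained by component i = λ_i / Σ λ:
  PC1: 34/73 = 0.4658
  PC2: 26/73 = 0.3562
  PC3: 13/73 = 0.1781

Step 3 — cumulative fraction after k components = (λ_1 + ... + λ_k) / Σ λ:
  k = 1: 34/73 = 0.4658
  k = 2: (34 + 26)/73 = 60/73 = 0.8219
  k = 3: (34 + 26 + 13)/73 = 73/73 = 1

Summary (fraction, with percent):

explained: PC1 0.4658 (46.58%), PC2 0.3562 (35.62%), PC3 0.1781 (17.81%);  cumulative: 0.4658, 0.8219, 1


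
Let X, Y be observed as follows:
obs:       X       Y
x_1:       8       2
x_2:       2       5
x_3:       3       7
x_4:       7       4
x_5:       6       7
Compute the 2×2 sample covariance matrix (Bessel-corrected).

Step 1 — column means:
  mean(X) = (8 + 2 + 3 + 7 + 6) / 5 = 26/5 = 5.2
  mean(Y) = (2 + 5 + 7 + 4 + 7) / 5 = 25/5 = 5

Step 2 — sample covariance S[i,j] = (1/(n-1)) · Σ_k (x_{k,i} - mean_i) · (x_{k,j} - mean_j), with n-1 = 4.
  S[X,X] = ((2.8)·(2.8) + (-3.2)·(-3.2) + (-2.2)·(-2.2) + (1.8)·(1.8) + (0.8)·(0.8)) / 4 = 26.8/4 = 6.7
  S[X,Y] = ((2.8)·(-3) + (-3.2)·(0) + (-2.2)·(2) + (1.8)·(-1) + (0.8)·(2)) / 4 = -13/4 = -3.25
  S[Y,Y] = ((-3)·(-3) + (0)·(0) + (2)·(2) + (-1)·(-1) + (2)·(2)) / 4 = 18/4 = 4.5

S is symmetric (S[j,i] = S[i,j]). Assembling:

S = [[6.7, -3.25],
 [-3.25, 4.5]]


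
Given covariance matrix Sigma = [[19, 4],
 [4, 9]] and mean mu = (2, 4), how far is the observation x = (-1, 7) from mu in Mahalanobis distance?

Step 1 — centre the observation: (x - mu) = (-3, 3).

Step 2 — invert Sigma. det(Sigma) = 19·9 - (4)² = 155.
  Sigma^{-1} = (1/det) · [[d, -b], [-b, a]] = [[0.0581, -0.0258],
 [-0.0258, 0.1226]].

Step 3 — form the quadratic (x - mu)^T · Sigma^{-1} · (x - mu):
  Sigma^{-1} · (x - mu) = (-0.2516, 0.4452).
  (x - mu)^T · [Sigma^{-1} · (x - mu)] = (-3)·(-0.2516) + (3)·(0.4452) = 2.0903.

Step 4 — take square root: d = √(2.0903) ≈ 1.4458.

d(x, mu) = √(2.0903) ≈ 1.4458


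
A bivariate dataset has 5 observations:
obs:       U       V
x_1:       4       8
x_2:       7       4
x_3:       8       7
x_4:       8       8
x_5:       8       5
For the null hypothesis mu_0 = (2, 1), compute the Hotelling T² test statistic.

Step 1 — sample mean vector:
  mean(U) = (4 + 7 + 8 + 8 + 8) / 5 = 35/5 = 7
  mean(V) = (8 + 4 + 7 + 8 + 5) / 5 = 32/5 = 6.4
  x̄ = (7, 6.4),  deviation x̄ - mu_0 = (7, 6.4) - (2, 1) = (5, 5.4).

Step 2 — sample covariance matrix, S[i,j] = (1/(n-1)) · Σ_k (x_{k,i} - mean_i) · (x_{k,j} - mean_j), divisor n-1 = 4:
  S[U,U] = ((-3)·(-3) + (0)·(0) + (1)·(1) + (1)·(1) + (1)·(1)) / 4 = 12/4 = 3
  S[U,V] = ((-3)·(1.6) + (0)·(-2.4) + (1)·(0.6) + (1)·(1.6) + (1)·(-1.4)) / 4 = -4/4 = -1
  S[V,V] = ((1.6)·(1.6) + (-2.4)·(-2.4) + (0.6)·(0.6) + (1.6)·(1.6) + (-1.4)·(-1.4)) / 4 = 13.2/4 = 3.3
  S = [[3, -1],
 [-1, 3.3]].

Step 3 — invert S. det(S) = 3·3.3 - (-1)² = 8.9.
  S^{-1} = (1/det) · [[d, -b], [-b, a]] = [[0.3708, 0.1124],
 [0.1124, 0.3371]].

Step 4 — quadratic form (x̄ - mu_0)^T · S^{-1} · (x̄ - mu_0):
  S^{-1} · (x̄ - mu_0) = (2.4607, 2.382),
  (x̄ - mu_0)^T · [...] = (5)·(2.4607) + (5.4)·(2.382) = 25.1663.

Step 5 — scale by n: T² = 5 · 25.1663 = 125.8315.

T² ≈ 125.8315


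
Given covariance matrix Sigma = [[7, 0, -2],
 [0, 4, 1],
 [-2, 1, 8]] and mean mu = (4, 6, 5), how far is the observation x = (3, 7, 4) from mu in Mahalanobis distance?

Step 1 — centre the observation: (x - mu) = (-1, 1, -1).

Step 2 — invert Sigma (cofactor / det for 3×3, or solve directly):
  Sigma^{-1} = [[0.1542, -0.01, 0.0398],
 [-0.01, 0.2587, -0.0348],
 [0.0398, -0.0348, 0.1393]].

Step 3 — form the quadratic (x - mu)^T · Sigma^{-1} · (x - mu):
  Sigma^{-1} · (x - mu) = (-0.204, 0.3035, -0.2139).
  (x - mu)^T · [Sigma^{-1} · (x - mu)] = (-1)·(-0.204) + (1)·(0.3035) + (-1)·(-0.2139) = 0.7214.

Step 4 — take square root: d = √(0.7214) ≈ 0.8493.

d(x, mu) = √(0.7214) ≈ 0.8493


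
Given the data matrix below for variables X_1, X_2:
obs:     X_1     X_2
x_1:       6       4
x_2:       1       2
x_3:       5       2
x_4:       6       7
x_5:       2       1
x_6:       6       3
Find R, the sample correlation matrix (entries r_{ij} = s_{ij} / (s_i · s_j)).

Step 1 — column means:
  mean(X_1) = (6 + 1 + 5 + 6 + 2 + 6) / 6 = 26/6 = 4.3333
  mean(X_2) = (4 + 2 + 2 + 7 + 1 + 3) / 6 = 19/6 = 3.1667

Step 2 — sample variances and covariances s[i,j] = (1/(n-1)) · Σ_k (x_{k,i} - mean_i) · (x_{k,j} - mean_j), with n-1 = 5:
  s[X_1,X_1] = ((1.6667)·(1.6667) + (-3.3333)·(-3.3333) + (0.6667)·(0.6667) + (1.6667)·(1.6667) + (-2.3333)·(-2.3333) + (1.6667)·(1.6667)) / 5 = 25.3333/5 = 5.0667
  s[X_1,X_2] = ((1.6667)·(0.8333) + (-3.3333)·(-1.1667) + (0.6667)·(-1.1667) + (1.6667)·(3.8333) + (-2.3333)·(-2.1667) + (1.6667)·(-0.1667)) / 5 = 15.6667/5 = 3.1333
  s[X_2,X_2] = ((0.8333)·(0.8333) + (-1.1667)·(-1.1667) + (-1.1667)·(-1.1667) + (3.8333)·(3.8333) + (-2.1667)·(-2.1667) + (-0.1667)·(-0.1667)) / 5 = 22.8333/5 = 4.5667
  Sample standard deviations s_i = √(s[i,i]):
  s(X_1) = √(5.0667) = 2.2509
  s(X_2) = √(4.5667) = 2.137

Step 3 — r_{ij} = s_{ij} / (s_i · s_j):
  r[X_1,X_1] = 1 (diagonal).
  r[X_1,X_2] = 3.1333 / (2.2509 · 2.137) = 3.1333 / 4.8102 = 0.6514
  r[X_2,X_2] = 1 (diagonal).

R is symmetric with unit diagonal. Assembling:

R = [[1, 0.6514],
 [0.6514, 1]]


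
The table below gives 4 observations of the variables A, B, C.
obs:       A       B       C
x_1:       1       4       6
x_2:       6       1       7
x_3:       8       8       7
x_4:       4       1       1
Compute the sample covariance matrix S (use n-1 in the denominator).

Step 1 — column means:
  mean(A) = (1 + 6 + 8 + 4) / 4 = 19/4 = 4.75
  mean(B) = (4 + 1 + 8 + 1) / 4 = 14/4 = 3.5
  mean(C) = (6 + 7 + 7 + 1) / 4 = 21/4 = 5.25

Step 2 — sample covariance S[i,j] = (1/(n-1)) · Σ_k (x_{k,i} - mean_i) · (x_{k,j} - mean_j), with n-1 = 3.
  S[A,A] = ((-3.75)·(-3.75) + (1.25)·(1.25) + (3.25)·(3.25) + (-0.75)·(-0.75)) / 3 = 26.75/3 = 8.9167
  S[A,B] = ((-3.75)·(0.5) + (1.25)·(-2.5) + (3.25)·(4.5) + (-0.75)·(-2.5)) / 3 = 11.5/3 = 3.8333
  S[A,C] = ((-3.75)·(0.75) + (1.25)·(1.75) + (3.25)·(1.75) + (-0.75)·(-4.25)) / 3 = 8.25/3 = 2.75
  S[B,B] = ((0.5)·(0.5) + (-2.5)·(-2.5) + (4.5)·(4.5) + (-2.5)·(-2.5)) / 3 = 33/3 = 11
  S[B,C] = ((0.5)·(0.75) + (-2.5)·(1.75) + (4.5)·(1.75) + (-2.5)·(-4.25)) / 3 = 14.5/3 = 4.8333
  S[C,C] = ((0.75)·(0.75) + (1.75)·(1.75) + (1.75)·(1.75) + (-4.25)·(-4.25)) / 3 = 24.75/3 = 8.25

S is symmetric (S[j,i] = S[i,j]). Assembling:

S = [[8.9167, 3.8333, 2.75],
 [3.8333, 11, 4.8333],
 [2.75, 4.8333, 8.25]]


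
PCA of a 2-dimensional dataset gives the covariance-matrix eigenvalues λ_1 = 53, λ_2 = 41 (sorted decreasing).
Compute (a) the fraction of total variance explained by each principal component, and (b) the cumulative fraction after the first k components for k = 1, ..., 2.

Step 1 — total variance = trace(Sigma) = Σ λ_i = 53 + 41 = 94.

Step 2 — fraction explained by component i = λ_i / Σ λ:
  PC1: 53/94 = 0.5638
  PC2: 41/94 = 0.4362

Step 3 — cumulative fraction after k components = (λ_1 + ... + λ_k) / Σ λ:
  k = 1: 53/94 = 0.5638
  k = 2: (53 + 41)/94 = 94/94 = 1

Summary (fraction, with percent):

explained: PC1 0.5638 (56.38%), PC2 0.4362 (43.62%);  cumulative: 0.5638, 1


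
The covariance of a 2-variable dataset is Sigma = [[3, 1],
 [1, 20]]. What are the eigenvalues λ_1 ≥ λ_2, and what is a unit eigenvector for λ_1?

Step 1 — characteristic polynomial of 2×2 Sigma:
  det(Sigma - λI) = λ² - trace · λ + det = 0.
  trace = 3 + 20 = 23, det = 3·20 - (1)² = 59.
Step 2 — discriminant:
  Δ = trace² - 4·det = 529 - 236 = 293.
Step 3 — eigenvalues:
  λ = (trace ± √Δ)/2 = (23 ± 17.1172)/2,
  λ_1 = 20.0586,  λ_2 = 2.9414.

Step 4 — unit eigenvector for λ_1: solve (Sigma - λ_1 I)v = 0. First row:
  (3 - 20.0586)·v_x + (1)·v_y = 0, i.e. (-17.0586)·v_x + (1)·v_y = 0,
  so v ∝ (b, λ_1 - a) = (1, 17.0586) = u.
  ||u|| = √((1)² + (17.0586)²) = √(291.9966) ≈ 17.0879,
  v_1 = u/||u|| ≈ (0.0585, 0.9983) (||v_1|| = 1).

λ_1 = 20.0586,  λ_2 = 2.9414;  v_1 ≈ (0.0585, 0.9983)


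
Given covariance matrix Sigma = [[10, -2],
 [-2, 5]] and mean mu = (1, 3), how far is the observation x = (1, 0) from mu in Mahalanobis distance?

Step 1 — centre the observation: (x - mu) = (0, -3).

Step 2 — invert Sigma. det(Sigma) = 10·5 - (-2)² = 46.
  Sigma^{-1} = (1/det) · [[d, -b], [-b, a]] = [[0.1087, 0.0435],
 [0.0435, 0.2174]].

Step 3 — form the quadratic (x - mu)^T · Sigma^{-1} · (x - mu):
  Sigma^{-1} · (x - mu) = (-0.1304, -0.6522).
  (x - mu)^T · [Sigma^{-1} · (x - mu)] = (0)·(-0.1304) + (-3)·(-0.6522) = 1.9565.

Step 4 — take square root: d = √(1.9565) ≈ 1.3988.

d(x, mu) = √(1.9565) ≈ 1.3988


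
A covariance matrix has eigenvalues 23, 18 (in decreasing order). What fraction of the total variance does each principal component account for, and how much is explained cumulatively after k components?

Step 1 — total variance = trace(Sigma) = Σ λ_i = 23 + 18 = 41.

Step 2 — fraction explained by component i = λ_i / Σ λ:
  PC1: 23/41 = 0.561
  PC2: 18/41 = 0.439

Step 3 — cumulative fraction after k components = (λ_1 + ... + λ_k) / Σ λ:
  k = 1: 23/41 = 0.561
  k = 2: (23 + 18)/41 = 41/41 = 1

Summary (fraction, with percent):

explained: PC1 0.561 (56.1%), PC2 0.439 (43.9%);  cumulative: 0.561, 1


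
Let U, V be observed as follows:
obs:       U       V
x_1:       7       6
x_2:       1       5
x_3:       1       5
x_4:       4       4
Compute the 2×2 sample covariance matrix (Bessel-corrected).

Step 1 — column means:
  mean(U) = (7 + 1 + 1 + 4) / 4 = 13/4 = 3.25
  mean(V) = (6 + 5 + 5 + 4) / 4 = 20/4 = 5

Step 2 — sample covariance S[i,j] = (1/(n-1)) · Σ_k (x_{k,i} - mean_i) · (x_{k,j} - mean_j), with n-1 = 3.
  S[U,U] = ((3.75)·(3.75) + (-2.25)·(-2.25) + (-2.25)·(-2.25) + (0.75)·(0.75)) / 3 = 24.75/3 = 8.25
  S[U,V] = ((3.75)·(1) + (-2.25)·(0) + (-2.25)·(0) + (0.75)·(-1)) / 3 = 3/3 = 1
  S[V,V] = ((1)·(1) + (0)·(0) + (0)·(0) + (-1)·(-1)) / 3 = 2/3 = 0.6667

S is symmetric (S[j,i] = S[i,j]). Assembling:

S = [[8.25, 1],
 [1, 0.6667]]


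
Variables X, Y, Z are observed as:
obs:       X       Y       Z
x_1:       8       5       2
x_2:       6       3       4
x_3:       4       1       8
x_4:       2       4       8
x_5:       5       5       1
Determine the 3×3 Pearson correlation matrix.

Step 1 — column means:
  mean(X) = (8 + 6 + 4 + 2 + 5) / 5 = 25/5 = 5
  mean(Y) = (5 + 3 + 1 + 4 + 5) / 5 = 18/5 = 3.6
  mean(Z) = (2 + 4 + 8 + 8 + 1) / 5 = 23/5 = 4.6

Step 2 — sample variances and covariances s[i,j] = (1/(n-1)) · Σ_k (x_{k,i} - mean_i) · (x_{k,j} - mean_j), with n-1 = 4:
  s[X,X] = ((3)·(3) + (1)·(1) + (-1)·(-1) + (-3)·(-3) + (0)·(0)) / 4 = 20/4 = 5
  s[X,Y] = ((3)·(1.4) + (1)·(-0.6) + (-1)·(-2.6) + (-3)·(0.4) + (0)·(1.4)) / 4 = 5/4 = 1.25
  s[X,Z] = ((3)·(-2.6) + (1)·(-0.6) + (-1)·(3.4) + (-3)·(3.4) + (0)·(-3.6)) / 4 = -22/4 = -5.5
  s[Y,Y] = ((1.4)·(1.4) + (-0.6)·(-0.6) + (-2.6)·(-2.6) + (0.4)·(0.4) + (1.4)·(1.4)) / 4 = 11.2/4 = 2.8
  s[Y,Z] = ((1.4)·(-2.6) + (-0.6)·(-0.6) + (-2.6)·(3.4) + (0.4)·(3.4) + (1.4)·(-3.6)) / 4 = -15.8/4 = -3.95
  s[Z,Z] = ((-2.6)·(-2.6) + (-0.6)·(-0.6) + (3.4)·(3.4) + (3.4)·(3.4) + (-3.6)·(-3.6)) / 4 = 43.2/4 = 10.8
  Sample standard deviations s_i = √(s[i,i]):
  s(X) = √(5) = 2.2361
  s(Y) = √(2.8) = 1.6733
  s(Z) = √(10.8) = 3.2863

Step 3 — r_{ij} = s_{ij} / (s_i · s_j):
  r[X,X] = 1 (diagonal).
  r[X,Y] = 1.25 / (2.2361 · 1.6733) = 1.25 / 3.7417 = 0.3341
  r[X,Z] = -5.5 / (2.2361 · 3.2863) = -5.5 / 7.3485 = -0.7485
  r[Y,Y] = 1 (diagonal).
  r[Y,Z] = -3.95 / (1.6733 · 3.2863) = -3.95 / 5.4991 = -0.7183
  r[Z,Z] = 1 (diagonal).

R is symmetric with unit diagonal. Assembling:

R = [[1, 0.3341, -0.7485],
 [0.3341, 1, -0.7183],
 [-0.7485, -0.7183, 1]]


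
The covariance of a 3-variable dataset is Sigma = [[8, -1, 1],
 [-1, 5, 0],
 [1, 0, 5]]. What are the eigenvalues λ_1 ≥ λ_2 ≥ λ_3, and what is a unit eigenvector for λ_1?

Step 1 — characteristic polynomial p(λ) = det(λI - Sigma) = λ³ - tr·λ² + c_1·λ - det, where tr = trace, c_1 = sum of the principal 2×2 minors, det = det(Sigma):
  tr = 8 + 5 + 5 = 18,
  c_1 = (8·5 - (-1)²) + (8·5 - (1)²) + (5·5 - (0)²) = 39 + 39 + 25 = 103,
  det = 8·(5·5 - (0)²) - (-1)·((-1)·5 - (0)·(1)) + (1)·((-1)·(0) - 5·(1)) = 8·(25) - (-1)·(-5) + (1)·(-5) = 190.
  So p(λ) = λ³ - 18λ² + 103λ - 190.
Step 2 — look for an integer root (rational root theorem: any rational root is an integer divisor of 190). Testing λ = 5:
  p(5) = 125 - 450 + 515 - 190 = 0  ✓
  Dividing out (λ - 5): p(λ) = (λ - 5)(λ² - 13λ + 38).
Step 3 — remaining eigenvalues from the quadratic λ² - 13λ + 38 = 0:
  Δ = 13² - 4·38 = 169 - 152 = 17,  λ = (13 ± √17)/2 = (13 ± 4.1231)/2 ≈ 8.5616 or 4.4384.
  Sorted: λ_1 = 8.5616,  λ_2 = 5,  λ_3 = 4.4384  (check: sum = 18 = tr ✓).

Step 4 — unit eigenvector for λ_1 ≈ 8.5616: v spans the null space of (Sigma - λ_1 I), whose rows are
  r_1 = (-0.5616, -1, 1),  r_2 = (-1, -3.5616, 0),  r_3 = (1, 0, -3.5616).
  v is orthogonal to every row, so take v ∝ r_1 × r_2 = ((-1)·(0) - (1)·(-3.5616), (1)·(-1) - (-0.5616)·(0), (-0.5616)·(-3.5616) - (-1)·(-1)) ≈ (3.5616, -1, 1).
  Let u = (3.5616, -1, 1).
  ||u|| = √((3.5616)² + (-1)² + (1)²) = √(14.6847) ≈ 3.8321,  v_1 = u/||u|| ≈ (0.9294, -0.261, 0.261) (||v_1|| = 1).

λ_1 = 8.5616,  λ_2 = 5,  λ_3 = 4.4384;  v_1 ≈ (0.9294, -0.261, 0.261)


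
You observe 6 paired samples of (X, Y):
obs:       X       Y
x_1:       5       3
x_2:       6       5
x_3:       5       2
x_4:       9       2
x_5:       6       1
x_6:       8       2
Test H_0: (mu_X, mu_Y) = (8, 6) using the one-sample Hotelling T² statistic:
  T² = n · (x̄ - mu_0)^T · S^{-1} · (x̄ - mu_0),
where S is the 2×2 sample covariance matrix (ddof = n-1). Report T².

Step 1 — sample mean vector:
  mean(X) = (5 + 6 + 5 + 9 + 6 + 8) / 6 = 39/6 = 6.5
  mean(Y) = (3 + 5 + 2 + 2 + 1 + 2) / 6 = 15/6 = 2.5
  x̄ = (6.5, 2.5),  deviation x̄ - mu_0 = (6.5, 2.5) - (8, 6) = (-1.5, -3.5).

Step 2 — sample covariance matrix, S[i,j] = (1/(n-1)) · Σ_k (x_{k,i} - mean_i) · (x_{k,j} - mean_j), divisor n-1 = 5:
  S[X,X] = ((-1.5)·(-1.5) + (-0.5)·(-0.5) + (-1.5)·(-1.5) + (2.5)·(2.5) + (-0.5)·(-0.5) + (1.5)·(1.5)) / 5 = 13.5/5 = 2.7
  S[X,Y] = ((-1.5)·(0.5) + (-0.5)·(2.5) + (-1.5)·(-0.5) + (2.5)·(-0.5) + (-0.5)·(-1.5) + (1.5)·(-0.5)) / 5 = -2.5/5 = -0.5
  S[Y,Y] = ((0.5)·(0.5) + (2.5)·(2.5) + (-0.5)·(-0.5) + (-0.5)·(-0.5) + (-1.5)·(-1.5) + (-0.5)·(-0.5)) / 5 = 9.5/5 = 1.9
  S = [[2.7, -0.5],
 [-0.5, 1.9]].

Step 3 — invert S. det(S) = 2.7·1.9 - (-0.5)² = 4.88.
  S^{-1} = (1/det) · [[d, -b], [-b, a]] = [[0.3893, 0.1025],
 [0.1025, 0.5533]].

Step 4 — quadratic form (x̄ - mu_0)^T · S^{-1} · (x̄ - mu_0):
  S^{-1} · (x̄ - mu_0) = (-0.9426, -2.0902),
  (x̄ - mu_0)^T · [...] = (-1.5)·(-0.9426) + (-3.5)·(-2.0902) = 8.7295.

Step 5 — scale by n: T² = 6 · 8.7295 = 52.377.

T² ≈ 52.377


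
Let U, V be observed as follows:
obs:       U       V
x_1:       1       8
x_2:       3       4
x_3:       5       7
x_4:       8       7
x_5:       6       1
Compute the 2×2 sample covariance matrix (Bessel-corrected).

Step 1 — column means:
  mean(U) = (1 + 3 + 5 + 8 + 6) / 5 = 23/5 = 4.6
  mean(V) = (8 + 4 + 7 + 7 + 1) / 5 = 27/5 = 5.4

Step 2 — sample covariance S[i,j] = (1/(n-1)) · Σ_k (x_{k,i} - mean_i) · (x_{k,j} - mean_j), with n-1 = 4.
  S[U,U] = ((-3.6)·(-3.6) + (-1.6)·(-1.6) + (0.4)·(0.4) + (3.4)·(3.4) + (1.4)·(1.4)) / 4 = 29.2/4 = 7.3
  S[U,V] = ((-3.6)·(2.6) + (-1.6)·(-1.4) + (0.4)·(1.6) + (3.4)·(1.6) + (1.4)·(-4.4)) / 4 = -7.2/4 = -1.8
  S[V,V] = ((2.6)·(2.6) + (-1.4)·(-1.4) + (1.6)·(1.6) + (1.6)·(1.6) + (-4.4)·(-4.4)) / 4 = 33.2/4 = 8.3

S is symmetric (S[j,i] = S[i,j]). Assembling:

S = [[7.3, -1.8],
 [-1.8, 8.3]]


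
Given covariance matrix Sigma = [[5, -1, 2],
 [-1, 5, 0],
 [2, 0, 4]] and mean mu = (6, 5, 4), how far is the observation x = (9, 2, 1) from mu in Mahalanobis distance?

Step 1 — centre the observation: (x - mu) = (3, -3, -3).

Step 2 — invert Sigma (cofactor / det for 3×3, or solve directly):
  Sigma^{-1} = [[0.2632, 0.0526, -0.1316],
 [0.0526, 0.2105, -0.0263],
 [-0.1316, -0.0263, 0.3158]].

Step 3 — form the quadratic (x - mu)^T · Sigma^{-1} · (x - mu):
  Sigma^{-1} · (x - mu) = (1.0263, -0.3947, -1.2632).
  (x - mu)^T · [Sigma^{-1} · (x - mu)] = (3)·(1.0263) + (-3)·(-0.3947) + (-3)·(-1.2632) = 8.0526.

Step 4 — take square root: d = √(8.0526) ≈ 2.8377.

d(x, mu) = √(8.0526) ≈ 2.8377


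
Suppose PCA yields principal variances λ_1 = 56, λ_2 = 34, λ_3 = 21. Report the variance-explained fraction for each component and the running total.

Step 1 — total variance = trace(Sigma) = Σ λ_i = 56 + 34 + 21 = 111.

Step 2 — fraction explained by component i = λ_i / Σ λ:
  PC1: 56/111 = 0.5045
  PC2: 34/111 = 0.3063
  PC3: 21/111 = 0.1892

Step 3 — cumulative fraction after k components = (λ_1 + ... + λ_k) / Σ λ:
  k = 1: 56/111 = 0.5045
  k = 2: (56 + 34)/111 = 90/111 = 0.8108
  k = 3: (56 + 34 + 21)/111 = 111/111 = 1

Summary (fraction, with percent):

explained: PC1 0.5045 (50.45%), PC2 0.3063 (30.63%), PC3 0.1892 (18.92%);  cumulative: 0.5045, 0.8108, 1


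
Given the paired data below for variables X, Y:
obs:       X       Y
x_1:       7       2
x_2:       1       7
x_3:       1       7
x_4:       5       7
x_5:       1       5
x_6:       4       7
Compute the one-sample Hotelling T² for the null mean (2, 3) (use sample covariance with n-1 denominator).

Step 1 — sample mean vector:
  mean(X) = (7 + 1 + 1 + 5 + 1 + 4) / 6 = 19/6 = 3.1667
  mean(Y) = (2 + 7 + 7 + 7 + 5 + 7) / 6 = 35/6 = 5.8333
  x̄ = (3.1667, 5.8333),  deviation x̄ - mu_0 = (3.1667, 5.8333) - (2, 3) = (1.1667, 2.8333).

Step 2 — sample covariance matrix, S[i,j] = (1/(n-1)) · Σ_k (x_{k,i} - mean_i) · (x_{k,j} - mean_j), divisor n-1 = 5:
  S[X,X] = ((3.8333)·(3.8333) + (-2.1667)·(-2.1667) + (-2.1667)·(-2.1667) + (1.8333)·(1.8333) + (-2.1667)·(-2.1667) + (0.8333)·(0.8333)) / 5 = 32.8333/5 = 6.5667
  S[X,Y] = ((3.8333)·(-3.8333) + (-2.1667)·(1.1667) + (-2.1667)·(1.1667) + (1.8333)·(1.1667) + (-2.1667)·(-0.8333) + (0.8333)·(1.1667)) / 5 = -14.8333/5 = -2.9667
  S[Y,Y] = ((-3.8333)·(-3.8333) + (1.1667)·(1.1667) + (1.1667)·(1.1667) + (1.1667)·(1.1667) + (-0.8333)·(-0.8333) + (1.1667)·(1.1667)) / 5 = 20.8333/5 = 4.1667
  S = [[6.5667, -2.9667],
 [-2.9667, 4.1667]].

Step 3 — invert S. det(S) = 6.5667·4.1667 - (-2.9667)² = 18.56.
  S^{-1} = (1/det) · [[d, -b], [-b, a]] = [[0.2245, 0.1598],
 [0.1598, 0.3538]].

Step 4 — quadratic form (x̄ - mu_0)^T · S^{-1} · (x̄ - mu_0):
  S^{-1} · (x̄ - mu_0) = (0.7148, 1.1889),
  (x̄ - mu_0)^T · [...] = (1.1667)·(0.7148) + (2.8333)·(1.1889) = 4.2026.

Step 5 — scale by n: T² = 6 · 4.2026 = 25.2155.

T² ≈ 25.2155


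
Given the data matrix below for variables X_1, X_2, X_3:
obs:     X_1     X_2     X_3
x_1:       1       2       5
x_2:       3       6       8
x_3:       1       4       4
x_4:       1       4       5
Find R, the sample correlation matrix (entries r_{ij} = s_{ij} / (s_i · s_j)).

Step 1 — column means:
  mean(X_1) = (1 + 3 + 1 + 1) / 4 = 6/4 = 1.5
  mean(X_2) = (2 + 6 + 4 + 4) / 4 = 16/4 = 4
  mean(X_3) = (5 + 8 + 4 + 5) / 4 = 22/4 = 5.5

Step 2 — sample variances and covariances s[i,j] = (1/(n-1)) · Σ_k (x_{k,i} - mean_i) · (x_{k,j} - mean_j), with n-1 = 3:
  s[X_1,X_1] = ((-0.5)·(-0.5) + (1.5)·(1.5) + (-0.5)·(-0.5) + (-0.5)·(-0.5)) / 3 = 3/3 = 1
  s[X_1,X_2] = ((-0.5)·(-2) + (1.5)·(2) + (-0.5)·(0) + (-0.5)·(0)) / 3 = 4/3 = 1.3333
  s[X_1,X_3] = ((-0.5)·(-0.5) + (1.5)·(2.5) + (-0.5)·(-1.5) + (-0.5)·(-0.5)) / 3 = 5/3 = 1.6667
  s[X_2,X_2] = ((-2)·(-2) + (2)·(2) + (0)·(0) + (0)·(0)) / 3 = 8/3 = 2.6667
  s[X_2,X_3] = ((-2)·(-0.5) + (2)·(2.5) + (0)·(-1.5) + (0)·(-0.5)) / 3 = 6/3 = 2
  s[X_3,X_3] = ((-0.5)·(-0.5) + (2.5)·(2.5) + (-1.5)·(-1.5) + (-0.5)·(-0.5)) / 3 = 9/3 = 3
  Sample standard deviations s_i = √(s[i,i]):
  s(X_1) = √(1) = 1
  s(X_2) = √(2.6667) = 1.633
  s(X_3) = √(3) = 1.7321

Step 3 — r_{ij} = s_{ij} / (s_i · s_j):
  r[X_1,X_1] = 1 (diagonal).
  r[X_1,X_2] = 1.3333 / (1 · 1.633) = 1.3333 / 1.633 = 0.8165
  r[X_1,X_3] = 1.6667 / (1 · 1.7321) = 1.6667 / 1.7321 = 0.9623
  r[X_2,X_2] = 1 (diagonal).
  r[X_2,X_3] = 2 / (1.633 · 1.7321) = 2 / 2.8284 = 0.7071
  r[X_3,X_3] = 1 (diagonal).

R is symmetric with unit diagonal. Assembling:

R = [[1, 0.8165, 0.9623],
 [0.8165, 1, 0.7071],
 [0.9623, 0.7071, 1]]


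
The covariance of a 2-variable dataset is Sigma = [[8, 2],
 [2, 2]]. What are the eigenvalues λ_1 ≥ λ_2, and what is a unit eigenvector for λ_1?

Step 1 — characteristic polynomial of 2×2 Sigma:
  det(Sigma - λI) = λ² - trace · λ + det = 0.
  trace = 8 + 2 = 10, det = 8·2 - (2)² = 12.
Step 2 — discriminant:
  Δ = trace² - 4·det = 100 - 48 = 52.
Step 3 — eigenvalues:
  λ = (trace ± √Δ)/2 = (10 ± 7.2111)/2,
  λ_1 = 8.6056,  λ_2 = 1.3944.

Step 4 — unit eigenvector for λ_1: solve (Sigma - λ_1 I)v = 0. First row:
  (8 - 8.6056)·v_x + (2)·v_y = 0, i.e. (-0.6056)·v_x + (2)·v_y = 0,
  so v ∝ (b, λ_1 - a) = (2, 0.6056) = u.
  ||u|| = √((2)² + (0.6056)²) = √(4.3667) ≈ 2.0897,
  v_1 = u/||u|| ≈ (0.9571, 0.2898) (||v_1|| = 1).

λ_1 = 8.6056,  λ_2 = 1.3944;  v_1 ≈ (0.9571, 0.2898)


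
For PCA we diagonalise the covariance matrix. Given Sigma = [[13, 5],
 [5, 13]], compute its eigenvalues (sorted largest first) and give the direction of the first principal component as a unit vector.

Step 1 — characteristic polynomial of 2×2 Sigma:
  det(Sigma - λI) = λ² - trace · λ + det = 0.
  trace = 13 + 13 = 26, det = 13·13 - (5)² = 144.
Step 2 — discriminant:
  Δ = trace² - 4·det = 676 - 576 = 100.
Step 3 — eigenvalues:
  λ = (trace ± √Δ)/2 = (26 ± 10)/2,
  λ_1 = 18,  λ_2 = 8.

Step 4 — unit eigenvector for λ_1: solve (Sigma - λ_1 I)v = 0. First row:
  (13 - 18)·v_x + (5)·v_y = 0, i.e. (-5)·v_x + (5)·v_y = 0,
  so v ∝ (b, λ_1 - a) = (5, 5) = u.
  ||u|| = √((5)² + (5)²) = √(50) ≈ 7.0711,
  v_1 = u/||u|| ≈ (0.7071, 0.7071) (||v_1|| = 1).

λ_1 = 18,  λ_2 = 8;  v_1 ≈ (0.7071, 0.7071)


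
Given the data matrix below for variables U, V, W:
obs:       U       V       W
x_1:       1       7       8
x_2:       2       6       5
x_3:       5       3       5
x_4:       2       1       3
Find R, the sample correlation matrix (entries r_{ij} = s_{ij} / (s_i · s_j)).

Step 1 — column means:
  mean(U) = (1 + 2 + 5 + 2) / 4 = 10/4 = 2.5
  mean(V) = (7 + 6 + 3 + 1) / 4 = 17/4 = 4.25
  mean(W) = (8 + 5 + 5 + 3) / 4 = 21/4 = 5.25

Step 2 — sample variances and covariances s[i,j] = (1/(n-1)) · Σ_k (x_{k,i} - mean_i) · (x_{k,j} - mean_j), with n-1 = 3:
  s[U,U] = ((-1.5)·(-1.5) + (-0.5)·(-0.5) + (2.5)·(2.5) + (-0.5)·(-0.5)) / 3 = 9/3 = 3
  s[U,V] = ((-1.5)·(2.75) + (-0.5)·(1.75) + (2.5)·(-1.25) + (-0.5)·(-3.25)) / 3 = -6.5/3 = -2.1667
  s[U,W] = ((-1.5)·(2.75) + (-0.5)·(-0.25) + (2.5)·(-0.25) + (-0.5)·(-2.25)) / 3 = -3.5/3 = -1.1667
  s[V,V] = ((2.75)·(2.75) + (1.75)·(1.75) + (-1.25)·(-1.25) + (-3.25)·(-3.25)) / 3 = 22.75/3 = 7.5833
  s[V,W] = ((2.75)·(2.75) + (1.75)·(-0.25) + (-1.25)·(-0.25) + (-3.25)·(-2.25)) / 3 = 14.75/3 = 4.9167
  s[W,W] = ((2.75)·(2.75) + (-0.25)·(-0.25) + (-0.25)·(-0.25) + (-2.25)·(-2.25)) / 3 = 12.75/3 = 4.25
  Sample standard deviations s_i = √(s[i,i]):
  s(U) = √(3) = 1.7321
  s(V) = √(7.5833) = 2.7538
  s(W) = √(4.25) = 2.0616

Step 3 — r_{ij} = s_{ij} / (s_i · s_j):
  r[U,U] = 1 (diagonal).
  r[U,V] = -2.1667 / (1.7321 · 2.7538) = -2.1667 / 4.7697 = -0.4543
  r[U,W] = -1.1667 / (1.7321 · 2.0616) = -1.1667 / 3.5707 = -0.3267
  r[V,V] = 1 (diagonal).
  r[V,W] = 4.9167 / (2.7538 · 2.0616) = 4.9167 / 5.6771 = 0.8661
  r[W,W] = 1 (diagonal).

R is symmetric with unit diagonal. Assembling:

R = [[1, -0.4543, -0.3267],
 [-0.4543, 1, 0.8661],
 [-0.3267, 0.8661, 1]]


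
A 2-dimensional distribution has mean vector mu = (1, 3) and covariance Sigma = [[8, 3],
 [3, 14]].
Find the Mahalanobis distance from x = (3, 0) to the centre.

Step 1 — centre the observation: (x - mu) = (2, -3).

Step 2 — invert Sigma. det(Sigma) = 8·14 - (3)² = 103.
  Sigma^{-1} = (1/det) · [[d, -b], [-b, a]] = [[0.1359, -0.0291],
 [-0.0291, 0.0777]].

Step 3 — form the quadratic (x - mu)^T · Sigma^{-1} · (x - mu):
  Sigma^{-1} · (x - mu) = (0.3592, -0.2913).
  (x - mu)^T · [Sigma^{-1} · (x - mu)] = (2)·(0.3592) + (-3)·(-0.2913) = 1.5922.

Step 4 — take square root: d = √(1.5922) ≈ 1.2618.

d(x, mu) = √(1.5922) ≈ 1.2618


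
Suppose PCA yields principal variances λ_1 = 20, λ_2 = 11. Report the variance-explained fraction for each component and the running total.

Step 1 — total variance = trace(Sigma) = Σ λ_i = 20 + 11 = 31.

Step 2 — fraction explained by component i = λ_i / Σ λ:
  PC1: 20/31 = 0.6452
  PC2: 11/31 = 0.3548

Step 3 — cumulative fraction after k components = (λ_1 + ... + λ_k) / Σ λ:
  k = 1: 20/31 = 0.6452
  k = 2: (20 + 11)/31 = 31/31 = 1

Summary (fraction, with percent):

explained: PC1 0.6452 (64.52%), PC2 0.3548 (35.48%);  cumulative: 0.6452, 1


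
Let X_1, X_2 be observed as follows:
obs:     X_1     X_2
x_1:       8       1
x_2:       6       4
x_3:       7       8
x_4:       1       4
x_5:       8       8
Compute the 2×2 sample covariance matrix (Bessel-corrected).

Step 1 — column means:
  mean(X_1) = (8 + 6 + 7 + 1 + 8) / 5 = 30/5 = 6
  mean(X_2) = (1 + 4 + 8 + 4 + 8) / 5 = 25/5 = 5

Step 2 — sample covariance S[i,j] = (1/(n-1)) · Σ_k (x_{k,i} - mean_i) · (x_{k,j} - mean_j), with n-1 = 4.
  S[X_1,X_1] = ((2)·(2) + (0)·(0) + (1)·(1) + (-5)·(-5) + (2)·(2)) / 4 = 34/4 = 8.5
  S[X_1,X_2] = ((2)·(-4) + (0)·(-1) + (1)·(3) + (-5)·(-1) + (2)·(3)) / 4 = 6/4 = 1.5
  S[X_2,X_2] = ((-4)·(-4) + (-1)·(-1) + (3)·(3) + (-1)·(-1) + (3)·(3)) / 4 = 36/4 = 9

S is symmetric (S[j,i] = S[i,j]). Assembling:

S = [[8.5, 1.5],
 [1.5, 9]]


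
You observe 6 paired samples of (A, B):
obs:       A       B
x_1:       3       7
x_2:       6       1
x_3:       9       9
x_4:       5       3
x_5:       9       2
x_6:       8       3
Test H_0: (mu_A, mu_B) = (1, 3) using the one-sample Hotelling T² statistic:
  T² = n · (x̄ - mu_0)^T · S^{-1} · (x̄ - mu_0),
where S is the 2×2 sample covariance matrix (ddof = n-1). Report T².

Step 1 — sample mean vector:
  mean(A) = (3 + 6 + 9 + 5 + 9 + 8) / 6 = 40/6 = 6.6667
  mean(B) = (7 + 1 + 9 + 3 + 2 + 3) / 6 = 25/6 = 4.1667
  x̄ = (6.6667, 4.1667),  deviation x̄ - mu_0 = (6.6667, 4.1667) - (1, 3) = (5.6667, 1.1667).

Step 2 — sample covariance matrix, S[i,j] = (1/(n-1)) · Σ_k (x_{k,i} - mean_i) · (x_{k,j} - mean_j), divisor n-1 = 5:
  S[A,A] = ((-3.6667)·(-3.6667) + (-0.6667)·(-0.6667) + (2.3333)·(2.3333) + (-1.6667)·(-1.6667) + (2.3333)·(2.3333) + (1.3333)·(1.3333)) / 5 = 29.3333/5 = 5.8667
  S[A,B] = ((-3.6667)·(2.8333) + (-0.6667)·(-3.1667) + (2.3333)·(4.8333) + (-1.6667)·(-1.1667) + (2.3333)·(-2.1667) + (1.3333)·(-1.1667)) / 5 = -1.6667/5 = -0.3333
  S[B,B] = ((2.8333)·(2.8333) + (-3.1667)·(-3.1667) + (4.8333)·(4.8333) + (-1.1667)·(-1.1667) + (-2.1667)·(-2.1667) + (-1.1667)·(-1.1667)) / 5 = 48.8333/5 = 9.7667
  S = [[5.8667, -0.3333],
 [-0.3333, 9.7667]].

Step 3 — invert S. det(S) = 5.8667·9.7667 - (-0.3333)² = 57.1867.
  S^{-1} = (1/det) · [[d, -b], [-b, a]] = [[0.1708, 0.0058],
 [0.0058, 0.1026]].

Step 4 — quadratic form (x̄ - mu_0)^T · S^{-1} · (x̄ - mu_0):
  S^{-1} · (x̄ - mu_0) = (0.9746, 0.1527),
  (x̄ - mu_0)^T · [...] = (5.6667)·(0.9746) + (1.1667)·(0.1527) = 5.7008.

Step 5 — scale by n: T² = 6 · 5.7008 = 34.2049.

T² ≈ 34.2049


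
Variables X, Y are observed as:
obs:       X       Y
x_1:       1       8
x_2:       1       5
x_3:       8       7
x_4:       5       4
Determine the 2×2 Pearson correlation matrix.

Step 1 — column means:
  mean(X) = (1 + 1 + 8 + 5) / 4 = 15/4 = 3.75
  mean(Y) = (8 + 5 + 7 + 4) / 4 = 24/4 = 6

Step 2 — sample variances and covariances s[i,j] = (1/(n-1)) · Σ_k (x_{k,i} - mean_i) · (x_{k,j} - mean_j), with n-1 = 3:
  s[X,X] = ((-2.75)·(-2.75) + (-2.75)·(-2.75) + (4.25)·(4.25) + (1.25)·(1.25)) / 3 = 34.75/3 = 11.5833
  s[X,Y] = ((-2.75)·(2) + (-2.75)·(-1) + (4.25)·(1) + (1.25)·(-2)) / 3 = -1/3 = -0.3333
  s[Y,Y] = ((2)·(2) + (-1)·(-1) + (1)·(1) + (-2)·(-2)) / 3 = 10/3 = 3.3333
  Sample standard deviations s_i = √(s[i,i]):
  s(X) = √(11.5833) = 3.4034
  s(Y) = √(3.3333) = 1.8257

Step 3 — r_{ij} = s_{ij} / (s_i · s_j):
  r[X,X] = 1 (diagonal).
  r[X,Y] = -0.3333 / (3.4034 · 1.8257) = -0.3333 / 6.2138 = -0.0536
  r[Y,Y] = 1 (diagonal).

R is symmetric with unit diagonal. Assembling:

R = [[1, -0.0536],
 [-0.0536, 1]]


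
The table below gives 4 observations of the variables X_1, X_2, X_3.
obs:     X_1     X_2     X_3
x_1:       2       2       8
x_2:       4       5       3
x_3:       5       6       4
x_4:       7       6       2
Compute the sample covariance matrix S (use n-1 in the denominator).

Step 1 — column means:
  mean(X_1) = (2 + 4 + 5 + 7) / 4 = 18/4 = 4.5
  mean(X_2) = (2 + 5 + 6 + 6) / 4 = 19/4 = 4.75
  mean(X_3) = (8 + 3 + 4 + 2) / 4 = 17/4 = 4.25

Step 2 — sample covariance S[i,j] = (1/(n-1)) · Σ_k (x_{k,i} - mean_i) · (x_{k,j} - mean_j), with n-1 = 3.
  S[X_1,X_1] = ((-2.5)·(-2.5) + (-0.5)·(-0.5) + (0.5)·(0.5) + (2.5)·(2.5)) / 3 = 13/3 = 4.3333
  S[X_1,X_2] = ((-2.5)·(-2.75) + (-0.5)·(0.25) + (0.5)·(1.25) + (2.5)·(1.25)) / 3 = 10.5/3 = 3.5
  S[X_1,X_3] = ((-2.5)·(3.75) + (-0.5)·(-1.25) + (0.5)·(-0.25) + (2.5)·(-2.25)) / 3 = -14.5/3 = -4.8333
  S[X_2,X_2] = ((-2.75)·(-2.75) + (0.25)·(0.25) + (1.25)·(1.25) + (1.25)·(1.25)) / 3 = 10.75/3 = 3.5833
  S[X_2,X_3] = ((-2.75)·(3.75) + (0.25)·(-1.25) + (1.25)·(-0.25) + (1.25)·(-2.25)) / 3 = -13.75/3 = -4.5833
  S[X_3,X_3] = ((3.75)·(3.75) + (-1.25)·(-1.25) + (-0.25)·(-0.25) + (-2.25)·(-2.25)) / 3 = 20.75/3 = 6.9167

S is symmetric (S[j,i] = S[i,j]). Assembling:

S = [[4.3333, 3.5, -4.8333],
 [3.5, 3.5833, -4.5833],
 [-4.8333, -4.5833, 6.9167]]


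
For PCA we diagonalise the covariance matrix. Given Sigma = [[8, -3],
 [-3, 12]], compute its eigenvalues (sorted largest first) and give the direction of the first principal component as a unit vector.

Step 1 — characteristic polynomial of 2×2 Sigma:
  det(Sigma - λI) = λ² - trace · λ + det = 0.
  trace = 8 + 12 = 20, det = 8·12 - (-3)² = 87.
Step 2 — discriminant:
  Δ = trace² - 4·det = 400 - 348 = 52.
Step 3 — eigenvalues:
  λ = (trace ± √Δ)/2 = (20 ± 7.2111)/2,
  λ_1 = 13.6056,  λ_2 = 6.3944.

Step 4 — unit eigenvector for λ_1: solve (Sigma - λ_1 I)v = 0. First row:
  (8 - 13.6056)·v_x + (-3)·v_y = 0, i.e. (-5.6056)·v_x + (-3)·v_y = 0,
  so v ∝ (b, λ_1 - a) = (-3, 5.6056); multiply by -1 so the first entry is positive: u = (3, -5.6056).
  ||u|| = √((3)² + (-5.6056)²) = √(40.4222) ≈ 6.3578,
  v_1 = u/||u|| ≈ (0.4719, -0.8817) (||v_1|| = 1).

λ_1 = 13.6056,  λ_2 = 6.3944;  v_1 ≈ (0.4719, -0.8817)


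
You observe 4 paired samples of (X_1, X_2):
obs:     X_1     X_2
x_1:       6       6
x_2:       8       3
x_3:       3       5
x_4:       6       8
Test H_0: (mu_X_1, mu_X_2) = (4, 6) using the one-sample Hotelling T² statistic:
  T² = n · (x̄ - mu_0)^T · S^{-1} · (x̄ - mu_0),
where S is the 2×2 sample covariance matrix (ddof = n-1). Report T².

Step 1 — sample mean vector:
  mean(X_1) = (6 + 8 + 3 + 6) / 4 = 23/4 = 5.75
  mean(X_2) = (6 + 3 + 5 + 8) / 4 = 22/4 = 5.5
  x̄ = (5.75, 5.5),  deviation x̄ - mu_0 = (5.75, 5.5) - (4, 6) = (1.75, -0.5).

Step 2 — sample covariance matrix, S[i,j] = (1/(n-1)) · Σ_k (x_{k,i} - mean_i) · (x_{k,j} - mean_j), divisor n-1 = 3:
  S[X_1,X_1] = ((0.25)·(0.25) + (2.25)·(2.25) + (-2.75)·(-2.75) + (0.25)·(0.25)) / 3 = 12.75/3 = 4.25
  S[X_1,X_2] = ((0.25)·(0.5) + (2.25)·(-2.5) + (-2.75)·(-0.5) + (0.25)·(2.5)) / 3 = -3.5/3 = -1.1667
  S[X_2,X_2] = ((0.5)·(0.5) + (-2.5)·(-2.5) + (-0.5)·(-0.5) + (2.5)·(2.5)) / 3 = 13/3 = 4.3333
  S = [[4.25, -1.1667],
 [-1.1667, 4.3333]].

Step 3 — invert S. det(S) = 4.25·4.3333 - (-1.1667)² = 17.0556.
  S^{-1} = (1/det) · [[d, -b], [-b, a]] = [[0.2541, 0.0684],
 [0.0684, 0.2492]].

Step 4 — quadratic form (x̄ - mu_0)^T · S^{-1} · (x̄ - mu_0):
  S^{-1} · (x̄ - mu_0) = (0.4104, -0.0049),
  (x̄ - mu_0)^T · [...] = (1.75)·(0.4104) + (-0.5)·(-0.0049) = 0.7207.

Step 5 — scale by n: T² = 4 · 0.7207 = 2.8827.

T² ≈ 2.8827


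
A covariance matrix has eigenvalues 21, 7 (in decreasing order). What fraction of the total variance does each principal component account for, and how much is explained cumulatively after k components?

Step 1 — total variance = trace(Sigma) = Σ λ_i = 21 + 7 = 28.

Step 2 — fraction explained by component i = λ_i / Σ λ:
  PC1: 21/28 = 0.75
  PC2: 7/28 = 0.25

Step 3 — cumulative fraction after k components = (λ_1 + ... + λ_k) / Σ λ:
  k = 1: 21/28 = 0.75
  k = 2: (21 + 7)/28 = 28/28 = 1

Summary (fraction, with percent):

explained: PC1 0.75 (75%), PC2 0.25 (25%);  cumulative: 0.75, 1
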